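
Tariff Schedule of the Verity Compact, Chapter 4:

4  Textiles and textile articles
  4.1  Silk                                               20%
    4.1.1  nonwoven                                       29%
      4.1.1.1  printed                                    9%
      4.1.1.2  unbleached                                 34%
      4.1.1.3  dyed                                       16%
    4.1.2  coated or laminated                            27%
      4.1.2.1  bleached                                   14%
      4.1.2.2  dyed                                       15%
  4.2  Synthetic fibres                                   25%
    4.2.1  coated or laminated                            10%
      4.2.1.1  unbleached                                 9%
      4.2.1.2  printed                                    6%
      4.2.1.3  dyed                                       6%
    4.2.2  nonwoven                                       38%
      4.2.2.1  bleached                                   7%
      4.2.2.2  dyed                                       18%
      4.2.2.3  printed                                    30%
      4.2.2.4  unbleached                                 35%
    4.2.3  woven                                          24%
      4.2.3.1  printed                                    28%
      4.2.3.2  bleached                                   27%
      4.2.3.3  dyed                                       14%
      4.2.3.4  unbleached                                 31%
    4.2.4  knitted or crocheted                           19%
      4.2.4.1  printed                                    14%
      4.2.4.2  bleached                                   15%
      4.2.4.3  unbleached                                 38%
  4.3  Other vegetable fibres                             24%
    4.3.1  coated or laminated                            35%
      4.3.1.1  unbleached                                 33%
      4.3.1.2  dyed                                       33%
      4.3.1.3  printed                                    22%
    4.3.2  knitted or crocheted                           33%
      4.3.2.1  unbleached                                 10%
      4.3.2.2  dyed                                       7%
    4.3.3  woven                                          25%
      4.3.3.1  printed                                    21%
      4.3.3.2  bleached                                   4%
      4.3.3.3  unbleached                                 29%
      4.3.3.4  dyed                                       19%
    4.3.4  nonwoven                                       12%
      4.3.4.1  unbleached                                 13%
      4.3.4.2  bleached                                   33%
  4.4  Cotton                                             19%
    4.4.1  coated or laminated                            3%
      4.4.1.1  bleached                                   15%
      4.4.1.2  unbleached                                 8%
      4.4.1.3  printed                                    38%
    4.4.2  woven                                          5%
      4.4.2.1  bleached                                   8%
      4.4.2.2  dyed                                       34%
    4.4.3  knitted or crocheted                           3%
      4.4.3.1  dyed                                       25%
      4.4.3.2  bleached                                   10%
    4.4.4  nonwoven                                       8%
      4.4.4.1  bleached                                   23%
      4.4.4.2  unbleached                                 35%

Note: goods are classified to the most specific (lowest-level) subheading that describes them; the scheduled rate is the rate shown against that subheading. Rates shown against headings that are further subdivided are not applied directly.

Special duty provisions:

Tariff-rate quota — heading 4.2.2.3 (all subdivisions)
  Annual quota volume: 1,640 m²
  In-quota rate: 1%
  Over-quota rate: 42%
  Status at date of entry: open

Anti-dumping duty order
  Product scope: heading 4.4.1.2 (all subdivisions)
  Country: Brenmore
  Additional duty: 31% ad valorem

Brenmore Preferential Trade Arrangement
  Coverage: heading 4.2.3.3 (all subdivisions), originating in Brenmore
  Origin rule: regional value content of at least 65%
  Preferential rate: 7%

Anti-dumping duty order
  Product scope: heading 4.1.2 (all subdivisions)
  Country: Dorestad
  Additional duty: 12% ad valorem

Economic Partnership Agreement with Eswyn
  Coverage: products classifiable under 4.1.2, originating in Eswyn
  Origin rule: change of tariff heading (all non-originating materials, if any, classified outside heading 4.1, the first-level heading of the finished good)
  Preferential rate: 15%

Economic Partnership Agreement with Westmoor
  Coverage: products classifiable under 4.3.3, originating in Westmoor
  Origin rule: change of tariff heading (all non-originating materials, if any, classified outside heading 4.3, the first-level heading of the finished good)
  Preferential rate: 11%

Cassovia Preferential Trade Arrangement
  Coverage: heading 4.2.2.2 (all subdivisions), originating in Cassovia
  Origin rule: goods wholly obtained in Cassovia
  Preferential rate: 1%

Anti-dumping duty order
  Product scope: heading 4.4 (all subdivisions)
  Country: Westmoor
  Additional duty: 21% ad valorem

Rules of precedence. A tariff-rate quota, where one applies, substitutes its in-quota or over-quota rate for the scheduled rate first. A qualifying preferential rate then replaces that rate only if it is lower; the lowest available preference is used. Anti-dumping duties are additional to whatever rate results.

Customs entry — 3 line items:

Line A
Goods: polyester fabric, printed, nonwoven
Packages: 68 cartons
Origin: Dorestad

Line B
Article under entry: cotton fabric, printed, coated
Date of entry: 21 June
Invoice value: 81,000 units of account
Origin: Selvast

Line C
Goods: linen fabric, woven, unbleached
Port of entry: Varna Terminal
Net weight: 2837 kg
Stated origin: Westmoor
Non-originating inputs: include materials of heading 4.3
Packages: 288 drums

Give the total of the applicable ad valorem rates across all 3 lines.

Line A: polyester → 4.2; nonwoven → 4.2.2; printed → 4.2.2.3. Scheduled 30%. quota on 4.2.2.3 open → in-quota 1%. → 1%.
Line B: cotton → 4.4; coated → 4.4.1; printed → 4.4.1.3. Scheduled 38%. No special measure applies. → 38%.
Line C: linen → 4.3; woven → 4.3.3; unbleached → 4.3.3.3. Scheduled 29%. Westmoor agreement on 4.3.3: CTH not met. → 29%.
Sum: 1% + 38% + 29% = 68%.

68%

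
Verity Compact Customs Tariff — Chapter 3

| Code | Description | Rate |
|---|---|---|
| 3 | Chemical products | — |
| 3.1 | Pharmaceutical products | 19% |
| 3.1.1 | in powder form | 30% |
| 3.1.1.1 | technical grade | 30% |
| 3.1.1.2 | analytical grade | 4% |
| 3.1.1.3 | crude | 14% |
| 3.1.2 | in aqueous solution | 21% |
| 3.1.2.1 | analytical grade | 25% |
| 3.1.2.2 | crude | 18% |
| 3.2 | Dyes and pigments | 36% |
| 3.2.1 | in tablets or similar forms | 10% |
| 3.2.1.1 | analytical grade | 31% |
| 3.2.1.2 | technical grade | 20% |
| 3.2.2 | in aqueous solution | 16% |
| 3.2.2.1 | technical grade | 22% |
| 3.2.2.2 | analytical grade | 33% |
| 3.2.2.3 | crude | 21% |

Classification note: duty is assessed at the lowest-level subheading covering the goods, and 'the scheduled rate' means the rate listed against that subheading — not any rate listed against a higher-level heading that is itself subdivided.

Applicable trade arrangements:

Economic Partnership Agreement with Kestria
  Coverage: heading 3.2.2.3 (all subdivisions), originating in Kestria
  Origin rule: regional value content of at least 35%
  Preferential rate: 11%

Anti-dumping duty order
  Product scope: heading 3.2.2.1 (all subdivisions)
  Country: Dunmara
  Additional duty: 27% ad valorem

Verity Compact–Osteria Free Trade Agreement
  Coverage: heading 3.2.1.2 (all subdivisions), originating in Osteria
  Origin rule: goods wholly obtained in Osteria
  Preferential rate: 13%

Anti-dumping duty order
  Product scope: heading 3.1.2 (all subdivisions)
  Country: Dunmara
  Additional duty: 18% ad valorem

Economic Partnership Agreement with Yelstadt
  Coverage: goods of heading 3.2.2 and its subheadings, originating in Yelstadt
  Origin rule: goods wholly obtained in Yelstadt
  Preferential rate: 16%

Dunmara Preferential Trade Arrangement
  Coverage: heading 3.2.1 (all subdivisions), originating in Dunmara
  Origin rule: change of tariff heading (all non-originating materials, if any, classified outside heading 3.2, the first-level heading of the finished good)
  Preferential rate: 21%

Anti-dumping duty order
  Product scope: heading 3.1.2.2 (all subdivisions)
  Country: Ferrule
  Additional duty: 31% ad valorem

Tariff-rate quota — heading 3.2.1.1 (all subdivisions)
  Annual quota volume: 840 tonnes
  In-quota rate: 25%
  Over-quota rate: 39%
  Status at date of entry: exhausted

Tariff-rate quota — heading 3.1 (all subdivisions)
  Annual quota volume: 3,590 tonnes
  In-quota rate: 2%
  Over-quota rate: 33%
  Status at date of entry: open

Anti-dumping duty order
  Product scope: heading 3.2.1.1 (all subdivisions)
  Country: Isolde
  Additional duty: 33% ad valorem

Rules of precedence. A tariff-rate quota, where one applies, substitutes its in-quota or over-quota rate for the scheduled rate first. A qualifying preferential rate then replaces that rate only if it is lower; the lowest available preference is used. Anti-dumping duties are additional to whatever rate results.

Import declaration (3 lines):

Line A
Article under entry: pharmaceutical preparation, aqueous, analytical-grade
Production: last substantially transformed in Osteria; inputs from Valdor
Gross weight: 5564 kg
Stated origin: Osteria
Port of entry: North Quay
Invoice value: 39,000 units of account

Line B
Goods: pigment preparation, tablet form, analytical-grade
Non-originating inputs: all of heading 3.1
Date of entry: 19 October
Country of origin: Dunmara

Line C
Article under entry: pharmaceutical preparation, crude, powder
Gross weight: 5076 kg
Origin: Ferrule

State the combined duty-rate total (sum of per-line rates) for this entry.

25%

Line A: pharmaceutical → 3.1; aqueous → 3.1.2; analytical-grade → 3.1.2.1. Scheduled 25%. quota on 3.1 open → in-quota 2%; Osteria agreement on 3.2.1.2: 3.1.2.1 not covered. → 2%.
Line B: pigment → 3.2; tablet form → 3.2.1; analytical-grade → 3.2.1.1. Scheduled 31%. quota on 3.2.1.1 exhausted → over-quota 39%; Dunmara agreement on 3.2.1: CTH met → 21% available; preferential 21%. → 21%.
Line C: pharmaceutical → 3.1; powder → 3.1.1; crude → 3.1.1.3. Scheduled 14%. quota on 3.1 open → in-quota 2%. → 2%.
Sum: 2% + 21% + 2% = 25%.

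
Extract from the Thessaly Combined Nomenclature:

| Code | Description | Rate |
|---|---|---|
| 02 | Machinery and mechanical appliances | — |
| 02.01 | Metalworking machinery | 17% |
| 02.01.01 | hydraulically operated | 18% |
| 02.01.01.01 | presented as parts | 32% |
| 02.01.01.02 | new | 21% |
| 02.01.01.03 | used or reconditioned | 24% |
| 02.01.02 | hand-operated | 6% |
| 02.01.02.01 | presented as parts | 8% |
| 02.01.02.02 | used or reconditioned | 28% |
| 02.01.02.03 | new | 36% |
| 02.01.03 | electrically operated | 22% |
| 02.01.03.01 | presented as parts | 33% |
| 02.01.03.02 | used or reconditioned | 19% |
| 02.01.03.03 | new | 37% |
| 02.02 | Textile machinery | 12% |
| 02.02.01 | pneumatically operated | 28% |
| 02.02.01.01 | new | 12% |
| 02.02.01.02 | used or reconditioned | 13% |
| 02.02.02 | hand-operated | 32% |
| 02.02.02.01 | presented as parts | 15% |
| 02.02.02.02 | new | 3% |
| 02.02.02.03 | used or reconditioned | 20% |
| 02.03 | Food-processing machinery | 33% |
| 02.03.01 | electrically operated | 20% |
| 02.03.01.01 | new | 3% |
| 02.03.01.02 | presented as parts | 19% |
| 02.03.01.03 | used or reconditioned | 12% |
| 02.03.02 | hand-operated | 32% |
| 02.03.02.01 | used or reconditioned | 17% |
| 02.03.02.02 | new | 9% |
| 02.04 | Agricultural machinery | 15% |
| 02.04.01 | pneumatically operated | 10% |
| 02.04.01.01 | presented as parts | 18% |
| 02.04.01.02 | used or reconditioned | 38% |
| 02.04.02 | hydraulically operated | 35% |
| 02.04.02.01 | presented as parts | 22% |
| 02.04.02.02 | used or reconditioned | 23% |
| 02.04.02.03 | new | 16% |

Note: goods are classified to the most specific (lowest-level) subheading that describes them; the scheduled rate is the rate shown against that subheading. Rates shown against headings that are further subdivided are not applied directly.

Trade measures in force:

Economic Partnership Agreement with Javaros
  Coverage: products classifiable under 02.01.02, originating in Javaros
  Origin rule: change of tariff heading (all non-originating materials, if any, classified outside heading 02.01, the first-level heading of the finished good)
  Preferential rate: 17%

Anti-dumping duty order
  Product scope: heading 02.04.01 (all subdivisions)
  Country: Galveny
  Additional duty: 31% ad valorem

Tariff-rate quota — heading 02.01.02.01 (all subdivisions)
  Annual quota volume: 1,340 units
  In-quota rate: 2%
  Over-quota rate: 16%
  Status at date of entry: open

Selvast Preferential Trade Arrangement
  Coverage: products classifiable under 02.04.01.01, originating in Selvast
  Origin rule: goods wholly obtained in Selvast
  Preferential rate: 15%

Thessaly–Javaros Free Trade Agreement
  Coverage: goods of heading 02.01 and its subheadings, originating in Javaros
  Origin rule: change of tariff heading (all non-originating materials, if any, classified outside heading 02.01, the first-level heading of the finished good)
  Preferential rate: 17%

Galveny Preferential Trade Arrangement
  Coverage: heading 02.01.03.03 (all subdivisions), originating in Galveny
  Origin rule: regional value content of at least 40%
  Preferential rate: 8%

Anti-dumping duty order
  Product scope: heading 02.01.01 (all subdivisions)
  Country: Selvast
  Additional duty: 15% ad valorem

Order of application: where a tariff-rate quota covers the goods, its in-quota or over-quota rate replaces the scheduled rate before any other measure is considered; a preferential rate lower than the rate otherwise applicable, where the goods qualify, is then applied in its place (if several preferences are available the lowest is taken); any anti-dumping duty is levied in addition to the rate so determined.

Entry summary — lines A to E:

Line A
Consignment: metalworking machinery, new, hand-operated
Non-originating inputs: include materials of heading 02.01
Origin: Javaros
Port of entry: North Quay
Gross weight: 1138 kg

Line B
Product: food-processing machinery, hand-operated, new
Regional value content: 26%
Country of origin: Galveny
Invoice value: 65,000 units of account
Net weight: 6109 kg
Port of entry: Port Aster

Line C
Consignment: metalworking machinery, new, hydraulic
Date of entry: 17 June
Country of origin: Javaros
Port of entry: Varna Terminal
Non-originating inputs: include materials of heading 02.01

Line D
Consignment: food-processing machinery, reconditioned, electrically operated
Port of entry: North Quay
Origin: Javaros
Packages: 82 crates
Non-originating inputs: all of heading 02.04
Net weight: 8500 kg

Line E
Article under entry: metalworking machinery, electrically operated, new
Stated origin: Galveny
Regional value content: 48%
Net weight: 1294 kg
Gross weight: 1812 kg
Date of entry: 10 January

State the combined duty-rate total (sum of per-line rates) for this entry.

86%

Line A: metalworking → 02.01; hand-operated → 02.01.02; new → 02.01.02.03. Scheduled 36%. Javaros agreement on 02.01.02: CTH not met; Javaros agreement on 02.01: CTH not met. → 36%.
Line B: food-processing → 02.03; hand-operated → 02.03.02; new → 02.03.02.02. Scheduled 9%. Galveny agreement on 02.01.03.03: 02.03.02.02 not covered. → 9%.
Line C: metalworking → 02.01; hydraulic → 02.01.01; new → 02.01.01.02. Scheduled 21%. Javaros agreement on 02.01.02: 02.01.01.02 not covered; Javaros agreement on 02.01: CTH not met. → 21%.
Line D: food-processing → 02.03; electrically operated → 02.03.01; reconditioned → 02.03.01.03. Scheduled 12%. Javaros agreement on 02.01.02: 02.03.01.03 not covered; Javaros agreement on 02.01: 02.03.01.03 not covered. → 12%.
Line E: metalworking → 02.01; electrically operated → 02.01.03; new → 02.01.03.03. Scheduled 37%. Galveny agreement on 02.01.03.03: RVC ≥ 40% → 8% available; preferential 8%. → 8%.
Sum: 36% + 9% + 21% + 12% + 8% = 86%.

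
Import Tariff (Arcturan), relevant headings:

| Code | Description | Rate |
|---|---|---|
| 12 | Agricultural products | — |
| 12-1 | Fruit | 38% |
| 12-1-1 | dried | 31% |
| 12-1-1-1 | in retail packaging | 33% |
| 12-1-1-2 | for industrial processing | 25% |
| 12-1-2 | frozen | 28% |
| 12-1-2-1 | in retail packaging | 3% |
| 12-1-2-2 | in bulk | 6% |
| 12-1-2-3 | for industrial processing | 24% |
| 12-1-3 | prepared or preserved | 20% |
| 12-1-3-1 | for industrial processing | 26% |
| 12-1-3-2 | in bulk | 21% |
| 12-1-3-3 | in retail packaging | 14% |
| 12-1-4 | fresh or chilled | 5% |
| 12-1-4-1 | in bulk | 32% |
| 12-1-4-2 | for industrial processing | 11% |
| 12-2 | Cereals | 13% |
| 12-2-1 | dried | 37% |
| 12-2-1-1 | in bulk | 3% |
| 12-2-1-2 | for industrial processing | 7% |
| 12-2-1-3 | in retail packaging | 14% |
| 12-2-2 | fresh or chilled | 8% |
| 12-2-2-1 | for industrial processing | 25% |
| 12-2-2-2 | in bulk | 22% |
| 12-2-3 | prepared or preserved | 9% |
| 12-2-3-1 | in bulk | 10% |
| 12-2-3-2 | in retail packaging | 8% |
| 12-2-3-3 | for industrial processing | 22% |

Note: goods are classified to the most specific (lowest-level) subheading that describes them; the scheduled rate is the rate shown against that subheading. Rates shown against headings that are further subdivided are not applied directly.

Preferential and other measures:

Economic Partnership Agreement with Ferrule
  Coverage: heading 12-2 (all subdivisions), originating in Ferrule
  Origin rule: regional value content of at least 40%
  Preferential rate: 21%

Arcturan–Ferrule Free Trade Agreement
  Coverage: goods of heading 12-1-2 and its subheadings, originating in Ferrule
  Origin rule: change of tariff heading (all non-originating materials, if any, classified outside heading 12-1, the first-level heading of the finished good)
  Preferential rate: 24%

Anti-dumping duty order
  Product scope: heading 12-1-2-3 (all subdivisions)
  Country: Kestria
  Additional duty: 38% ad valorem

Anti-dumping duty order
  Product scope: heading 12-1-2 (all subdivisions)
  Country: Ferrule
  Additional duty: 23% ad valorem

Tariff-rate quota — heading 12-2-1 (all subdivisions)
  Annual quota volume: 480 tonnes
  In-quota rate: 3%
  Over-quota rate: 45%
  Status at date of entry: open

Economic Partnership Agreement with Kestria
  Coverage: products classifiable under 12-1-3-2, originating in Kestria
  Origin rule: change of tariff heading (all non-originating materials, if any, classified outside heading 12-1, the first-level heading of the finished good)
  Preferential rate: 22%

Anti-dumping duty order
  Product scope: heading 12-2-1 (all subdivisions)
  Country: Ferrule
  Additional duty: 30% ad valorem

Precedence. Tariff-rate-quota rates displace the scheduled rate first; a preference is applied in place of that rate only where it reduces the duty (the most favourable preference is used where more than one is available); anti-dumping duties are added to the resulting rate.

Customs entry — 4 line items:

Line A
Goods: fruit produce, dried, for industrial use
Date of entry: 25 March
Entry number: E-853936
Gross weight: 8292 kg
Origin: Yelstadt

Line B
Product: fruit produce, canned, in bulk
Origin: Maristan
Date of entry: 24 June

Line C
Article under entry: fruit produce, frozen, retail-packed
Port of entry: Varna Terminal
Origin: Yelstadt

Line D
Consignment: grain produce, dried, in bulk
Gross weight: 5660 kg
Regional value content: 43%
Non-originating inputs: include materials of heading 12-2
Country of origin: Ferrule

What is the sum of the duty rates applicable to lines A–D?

Line A: fruit → 12-1; dried → 12-1-1; for industrial use → 12-1-1-2. Scheduled 25%. No special measure applies. → 25%.
Line B: fruit → 12-1; canned → 12-1-3; in bulk → 12-1-3-2. Scheduled 21%. No special measure applies. → 21%.
Line C: fruit → 12-1; frozen → 12-1-2; retail-packed → 12-1-2-1. Scheduled 3%. No special measure applies. → 3%.
Line D: grain → 12-2; dried → 12-2-1; in bulk → 12-2-1-1. Scheduled 3%. quota on 12-2-1 open → in-quota 3%; Ferrule agreement on 12-2: RVC ≥ 40% → 21% available; Ferrule agreement on 12-1-2: 12-2-1-1 not covered; preference 21% not lower than 3% → no reduction; anti-dumping (Ferrule, 12-2-1): +30%; total 3% + 30% = 33%. → 33%.
Sum: 25% + 21% + 3% + 33% = 82%.

82%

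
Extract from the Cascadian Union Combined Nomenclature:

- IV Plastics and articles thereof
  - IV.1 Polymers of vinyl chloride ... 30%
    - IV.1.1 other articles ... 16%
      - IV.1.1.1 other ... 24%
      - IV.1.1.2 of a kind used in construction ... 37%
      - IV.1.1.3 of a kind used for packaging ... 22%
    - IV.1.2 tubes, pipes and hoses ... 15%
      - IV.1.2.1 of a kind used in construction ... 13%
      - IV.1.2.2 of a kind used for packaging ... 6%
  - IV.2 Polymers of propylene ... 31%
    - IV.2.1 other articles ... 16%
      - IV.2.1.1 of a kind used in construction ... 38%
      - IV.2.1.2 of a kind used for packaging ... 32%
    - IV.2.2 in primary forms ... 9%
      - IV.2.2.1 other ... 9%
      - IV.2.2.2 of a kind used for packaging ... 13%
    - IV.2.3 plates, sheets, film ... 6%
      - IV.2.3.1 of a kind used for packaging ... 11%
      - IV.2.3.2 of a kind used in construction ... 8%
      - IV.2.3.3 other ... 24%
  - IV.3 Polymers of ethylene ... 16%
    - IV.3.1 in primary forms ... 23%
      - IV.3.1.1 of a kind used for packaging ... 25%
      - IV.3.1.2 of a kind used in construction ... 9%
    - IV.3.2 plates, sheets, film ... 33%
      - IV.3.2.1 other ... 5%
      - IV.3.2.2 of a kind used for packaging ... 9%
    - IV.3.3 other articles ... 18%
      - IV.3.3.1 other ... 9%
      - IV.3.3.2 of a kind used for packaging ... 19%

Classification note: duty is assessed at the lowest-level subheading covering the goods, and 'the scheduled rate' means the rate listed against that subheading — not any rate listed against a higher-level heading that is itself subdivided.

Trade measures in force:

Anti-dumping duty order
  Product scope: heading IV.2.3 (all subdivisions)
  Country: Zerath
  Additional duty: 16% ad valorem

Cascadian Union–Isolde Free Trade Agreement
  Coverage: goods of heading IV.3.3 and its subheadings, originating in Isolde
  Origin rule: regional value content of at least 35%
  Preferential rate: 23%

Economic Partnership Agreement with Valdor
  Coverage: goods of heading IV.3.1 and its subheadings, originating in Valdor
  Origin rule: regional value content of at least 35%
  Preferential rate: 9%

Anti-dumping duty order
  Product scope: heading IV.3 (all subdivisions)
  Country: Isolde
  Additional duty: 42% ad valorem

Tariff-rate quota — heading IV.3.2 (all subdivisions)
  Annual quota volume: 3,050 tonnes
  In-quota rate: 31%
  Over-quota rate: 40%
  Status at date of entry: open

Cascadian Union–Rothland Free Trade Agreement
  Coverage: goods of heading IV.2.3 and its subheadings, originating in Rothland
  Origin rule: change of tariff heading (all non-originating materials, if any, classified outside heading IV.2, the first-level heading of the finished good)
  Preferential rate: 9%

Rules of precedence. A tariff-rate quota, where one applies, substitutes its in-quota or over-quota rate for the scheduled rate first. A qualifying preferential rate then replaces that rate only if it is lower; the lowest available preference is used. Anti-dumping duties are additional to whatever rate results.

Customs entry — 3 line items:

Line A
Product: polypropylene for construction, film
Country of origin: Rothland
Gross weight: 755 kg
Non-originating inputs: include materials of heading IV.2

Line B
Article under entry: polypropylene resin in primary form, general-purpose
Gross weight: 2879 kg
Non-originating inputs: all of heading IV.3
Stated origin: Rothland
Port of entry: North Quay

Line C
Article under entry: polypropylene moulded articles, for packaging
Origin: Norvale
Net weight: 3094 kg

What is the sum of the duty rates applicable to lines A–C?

Line A: polypropylene → IV.2; film → IV.2.3; for construction → IV.2.3.2. Scheduled 8%. Rothland agreement on IV.2.3: CTH not met. → 8%.
Line B: polypropylene → IV.2; resin in primary form → IV.2.2; general-purpose → IV.2.2.1. Scheduled 9%. Rothland agreement on IV.2.3: IV.2.2.1 not covered. → 9%.
Line C: polypropylene → IV.2; moulded articles → IV.2.1; for packaging → IV.2.1.2. Scheduled 32%. No special measure applies. → 32%.
Sum: 8% + 9% + 32% = 49%.

49%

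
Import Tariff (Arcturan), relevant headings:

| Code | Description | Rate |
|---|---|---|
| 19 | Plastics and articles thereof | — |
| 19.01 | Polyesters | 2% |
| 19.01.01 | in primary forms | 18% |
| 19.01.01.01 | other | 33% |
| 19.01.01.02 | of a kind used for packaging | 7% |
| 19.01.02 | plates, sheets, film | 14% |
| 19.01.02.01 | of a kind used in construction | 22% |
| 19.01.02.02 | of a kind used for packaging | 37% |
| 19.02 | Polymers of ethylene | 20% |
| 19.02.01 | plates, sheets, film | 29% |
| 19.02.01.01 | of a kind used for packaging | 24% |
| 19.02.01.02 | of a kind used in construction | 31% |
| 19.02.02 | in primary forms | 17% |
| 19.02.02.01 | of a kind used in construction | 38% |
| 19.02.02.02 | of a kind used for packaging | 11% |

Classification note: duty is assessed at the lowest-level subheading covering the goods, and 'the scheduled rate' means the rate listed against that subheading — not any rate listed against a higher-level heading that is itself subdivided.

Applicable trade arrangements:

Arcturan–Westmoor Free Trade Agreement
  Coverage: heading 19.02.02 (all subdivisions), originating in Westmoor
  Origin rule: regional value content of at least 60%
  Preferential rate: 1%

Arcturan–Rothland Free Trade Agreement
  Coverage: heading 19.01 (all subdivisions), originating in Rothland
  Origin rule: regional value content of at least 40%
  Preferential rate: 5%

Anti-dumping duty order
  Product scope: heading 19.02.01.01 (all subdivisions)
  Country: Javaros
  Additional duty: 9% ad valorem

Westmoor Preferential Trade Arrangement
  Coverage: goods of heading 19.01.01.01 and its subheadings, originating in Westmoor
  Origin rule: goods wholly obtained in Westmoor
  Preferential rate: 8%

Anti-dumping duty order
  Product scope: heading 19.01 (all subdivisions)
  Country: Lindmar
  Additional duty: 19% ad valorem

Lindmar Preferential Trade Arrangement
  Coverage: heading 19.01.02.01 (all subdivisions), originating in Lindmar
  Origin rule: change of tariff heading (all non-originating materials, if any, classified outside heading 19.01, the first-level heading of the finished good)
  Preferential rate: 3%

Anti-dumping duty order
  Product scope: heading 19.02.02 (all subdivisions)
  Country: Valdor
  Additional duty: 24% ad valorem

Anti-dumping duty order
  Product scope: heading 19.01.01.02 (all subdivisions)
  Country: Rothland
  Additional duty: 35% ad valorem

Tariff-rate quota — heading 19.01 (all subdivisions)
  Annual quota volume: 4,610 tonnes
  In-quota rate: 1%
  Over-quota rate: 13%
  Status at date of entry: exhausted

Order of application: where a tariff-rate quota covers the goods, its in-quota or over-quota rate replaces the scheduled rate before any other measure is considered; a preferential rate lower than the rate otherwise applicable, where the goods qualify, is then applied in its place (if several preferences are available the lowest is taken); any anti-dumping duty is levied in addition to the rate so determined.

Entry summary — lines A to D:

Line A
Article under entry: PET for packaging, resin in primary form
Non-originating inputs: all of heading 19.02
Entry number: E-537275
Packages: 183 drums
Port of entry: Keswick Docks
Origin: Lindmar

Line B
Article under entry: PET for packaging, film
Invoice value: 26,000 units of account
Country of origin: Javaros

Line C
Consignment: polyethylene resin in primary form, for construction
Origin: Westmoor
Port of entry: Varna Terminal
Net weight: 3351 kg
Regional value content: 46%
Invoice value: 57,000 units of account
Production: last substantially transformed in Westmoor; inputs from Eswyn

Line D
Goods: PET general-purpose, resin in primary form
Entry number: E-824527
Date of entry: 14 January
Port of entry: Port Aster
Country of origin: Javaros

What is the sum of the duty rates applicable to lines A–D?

96%

Line A: PET → 19.01; resin in primary form → 19.01.01; for packaging → 19.01.01.02. Scheduled 7%. quota on 19.01 exhausted → over-quota 13%; Lindmar agreement on 19.01.02.01: 19.01.01.02 not covered; anti-dumping (Lindmar, 19.01): +19%; total 13% + 19% = 32%. → 32%.
Line B: PET → 19.01; film → 19.01.02; for packaging → 19.01.02.02. Scheduled 37%. quota on 19.01 exhausted → over-quota 13%. → 13%.
Line C: polyethylene → 19.02; resin in primary form → 19.02.02; for construction → 19.02.02.01. Scheduled 38%. Westmoor agreement on 19.02.02: RVC < 60%; Westmoor agreement on 19.01.01.01: 19.02.02.01 not covered. → 38%.
Line D: PET → 19.01; resin in primary form → 19.01.01; general-purpose → 19.01.01.01. Scheduled 33%. quota on 19.01 exhausted → over-quota 13%. → 13%.
Sum: 32% + 13% + 38% + 13% = 96%.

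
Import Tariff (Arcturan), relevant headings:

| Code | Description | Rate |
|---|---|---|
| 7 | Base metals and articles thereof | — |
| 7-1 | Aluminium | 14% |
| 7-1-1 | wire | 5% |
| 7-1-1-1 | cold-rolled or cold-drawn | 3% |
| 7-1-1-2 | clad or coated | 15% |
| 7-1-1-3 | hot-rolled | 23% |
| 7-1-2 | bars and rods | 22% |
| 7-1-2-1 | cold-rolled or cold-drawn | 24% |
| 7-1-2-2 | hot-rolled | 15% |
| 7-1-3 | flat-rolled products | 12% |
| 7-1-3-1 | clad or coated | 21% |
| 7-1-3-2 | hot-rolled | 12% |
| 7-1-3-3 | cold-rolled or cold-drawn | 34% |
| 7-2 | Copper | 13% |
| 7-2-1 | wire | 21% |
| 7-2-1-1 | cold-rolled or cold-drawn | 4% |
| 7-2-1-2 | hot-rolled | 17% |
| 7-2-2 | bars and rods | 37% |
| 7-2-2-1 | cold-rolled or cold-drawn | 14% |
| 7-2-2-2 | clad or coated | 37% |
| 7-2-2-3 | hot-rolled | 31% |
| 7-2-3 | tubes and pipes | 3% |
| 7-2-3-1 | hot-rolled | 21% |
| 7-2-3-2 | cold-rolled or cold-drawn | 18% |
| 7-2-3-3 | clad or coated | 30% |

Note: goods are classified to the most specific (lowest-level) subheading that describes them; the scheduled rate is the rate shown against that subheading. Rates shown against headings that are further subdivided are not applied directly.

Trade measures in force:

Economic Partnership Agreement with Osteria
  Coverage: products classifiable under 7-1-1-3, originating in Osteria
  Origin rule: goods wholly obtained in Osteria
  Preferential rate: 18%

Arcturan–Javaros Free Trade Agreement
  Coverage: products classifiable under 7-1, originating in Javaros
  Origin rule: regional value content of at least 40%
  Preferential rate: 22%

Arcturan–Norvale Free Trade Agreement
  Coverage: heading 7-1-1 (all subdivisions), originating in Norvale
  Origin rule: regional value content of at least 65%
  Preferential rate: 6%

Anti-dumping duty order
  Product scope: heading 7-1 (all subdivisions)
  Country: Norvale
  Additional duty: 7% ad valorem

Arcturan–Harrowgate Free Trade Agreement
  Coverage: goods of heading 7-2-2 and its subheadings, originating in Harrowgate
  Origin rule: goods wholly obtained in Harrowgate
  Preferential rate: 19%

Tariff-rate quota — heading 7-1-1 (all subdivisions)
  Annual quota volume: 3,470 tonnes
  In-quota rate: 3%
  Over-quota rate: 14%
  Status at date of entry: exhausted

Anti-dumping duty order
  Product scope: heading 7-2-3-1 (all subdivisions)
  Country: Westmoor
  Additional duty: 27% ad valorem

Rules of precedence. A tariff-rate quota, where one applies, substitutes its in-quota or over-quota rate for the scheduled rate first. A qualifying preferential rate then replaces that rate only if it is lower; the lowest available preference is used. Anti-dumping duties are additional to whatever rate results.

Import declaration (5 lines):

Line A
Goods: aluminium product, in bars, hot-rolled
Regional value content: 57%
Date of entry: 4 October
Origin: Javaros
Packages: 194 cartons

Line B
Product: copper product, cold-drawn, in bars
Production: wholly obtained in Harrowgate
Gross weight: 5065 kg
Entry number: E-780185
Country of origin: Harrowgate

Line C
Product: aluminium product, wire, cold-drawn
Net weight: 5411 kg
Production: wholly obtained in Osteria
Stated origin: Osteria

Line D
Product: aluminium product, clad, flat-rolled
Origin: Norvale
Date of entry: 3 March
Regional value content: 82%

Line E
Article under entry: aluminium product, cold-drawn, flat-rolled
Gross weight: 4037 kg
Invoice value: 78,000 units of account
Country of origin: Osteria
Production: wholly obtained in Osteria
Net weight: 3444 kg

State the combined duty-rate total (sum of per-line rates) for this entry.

Line A: aluminium → 7-1; in bars → 7-1-2; hot-rolled → 7-1-2-2. Scheduled 15%. Javaros agreement on 7-1: RVC ≥ 40% → 22% available; preference 22% not lower than 15% → no reduction. → 15%.
Line B: copper → 7-2; in bars → 7-2-2; cold-drawn → 7-2-2-1. Scheduled 14%. Harrowgate agreement on 7-2-2: wholly obtained → 19% available; preference 19% not lower than 14% → no reduction. → 14%.
Line C: aluminium → 7-1; wire → 7-1-1; cold-drawn → 7-1-1-1. Scheduled 3%. quota on 7-1-1 exhausted → over-quota 14%; Osteria agreement on 7-1-1-3: 7-1-1-1 not covered. → 14%.
Line D: aluminium → 7-1; flat-rolled → 7-1-3; clad → 7-1-3-1. Scheduled 21%. Norvale agreement on 7-1-1: 7-1-3-1 not covered; anti-dumping (Norvale, 7-1): +7%; total 21% + 7% = 28%. → 28%.
Line E: aluminium → 7-1; flat-rolled → 7-1-3; cold-drawn → 7-1-3-3. Scheduled 34%. Osteria agreement on 7-1-1-3: 7-1-3-3 not covered. → 34%.
Sum: 15% + 14% + 14% + 28% + 34% = 105%.

105%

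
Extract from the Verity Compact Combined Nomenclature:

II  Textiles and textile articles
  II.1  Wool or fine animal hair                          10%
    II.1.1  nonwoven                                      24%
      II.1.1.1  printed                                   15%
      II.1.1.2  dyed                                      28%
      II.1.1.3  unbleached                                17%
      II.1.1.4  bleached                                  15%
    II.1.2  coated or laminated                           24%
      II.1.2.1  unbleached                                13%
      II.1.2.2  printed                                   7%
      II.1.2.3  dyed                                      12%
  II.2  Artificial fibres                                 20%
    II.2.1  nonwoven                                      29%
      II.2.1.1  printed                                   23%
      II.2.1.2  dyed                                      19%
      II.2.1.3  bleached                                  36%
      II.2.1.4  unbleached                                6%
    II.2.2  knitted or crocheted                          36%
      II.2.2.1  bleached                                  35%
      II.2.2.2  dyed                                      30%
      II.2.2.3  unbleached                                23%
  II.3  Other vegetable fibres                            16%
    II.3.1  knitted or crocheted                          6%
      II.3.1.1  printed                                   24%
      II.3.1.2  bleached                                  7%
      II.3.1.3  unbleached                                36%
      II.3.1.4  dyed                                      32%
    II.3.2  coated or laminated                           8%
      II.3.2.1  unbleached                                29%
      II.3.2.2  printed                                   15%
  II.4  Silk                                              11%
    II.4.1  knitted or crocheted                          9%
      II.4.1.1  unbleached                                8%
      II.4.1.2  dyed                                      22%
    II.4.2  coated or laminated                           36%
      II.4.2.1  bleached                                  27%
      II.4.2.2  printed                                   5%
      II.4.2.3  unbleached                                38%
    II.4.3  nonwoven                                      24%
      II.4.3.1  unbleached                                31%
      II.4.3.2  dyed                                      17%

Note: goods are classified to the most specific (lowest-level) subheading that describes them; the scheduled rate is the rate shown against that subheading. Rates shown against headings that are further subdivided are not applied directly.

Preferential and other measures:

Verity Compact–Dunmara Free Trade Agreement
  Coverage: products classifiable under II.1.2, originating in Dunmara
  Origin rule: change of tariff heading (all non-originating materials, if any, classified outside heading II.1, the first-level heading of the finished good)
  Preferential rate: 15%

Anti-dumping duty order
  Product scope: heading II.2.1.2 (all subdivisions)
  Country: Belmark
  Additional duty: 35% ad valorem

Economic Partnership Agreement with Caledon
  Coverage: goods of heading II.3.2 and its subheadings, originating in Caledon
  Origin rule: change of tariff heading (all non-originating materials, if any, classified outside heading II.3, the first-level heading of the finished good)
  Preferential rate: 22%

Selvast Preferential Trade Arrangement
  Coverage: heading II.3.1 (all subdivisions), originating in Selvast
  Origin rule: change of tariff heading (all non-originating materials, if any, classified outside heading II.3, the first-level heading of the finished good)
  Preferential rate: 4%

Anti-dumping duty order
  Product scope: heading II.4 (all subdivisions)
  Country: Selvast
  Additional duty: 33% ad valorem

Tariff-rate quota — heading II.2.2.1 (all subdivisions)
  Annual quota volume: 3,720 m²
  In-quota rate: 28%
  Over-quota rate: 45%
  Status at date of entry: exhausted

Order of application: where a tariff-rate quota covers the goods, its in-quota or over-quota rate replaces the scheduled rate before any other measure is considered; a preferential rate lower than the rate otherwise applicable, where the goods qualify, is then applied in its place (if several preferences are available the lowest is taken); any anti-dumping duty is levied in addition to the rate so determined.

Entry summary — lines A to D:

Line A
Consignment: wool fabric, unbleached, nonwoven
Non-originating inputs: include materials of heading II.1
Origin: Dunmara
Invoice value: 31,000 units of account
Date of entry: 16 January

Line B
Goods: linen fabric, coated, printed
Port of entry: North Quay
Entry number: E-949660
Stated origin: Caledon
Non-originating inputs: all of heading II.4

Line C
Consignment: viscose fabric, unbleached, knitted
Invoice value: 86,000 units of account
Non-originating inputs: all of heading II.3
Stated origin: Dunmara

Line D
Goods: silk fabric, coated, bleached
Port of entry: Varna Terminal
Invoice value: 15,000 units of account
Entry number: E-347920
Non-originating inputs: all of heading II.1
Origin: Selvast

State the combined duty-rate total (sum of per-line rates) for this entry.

Line A: wool → II.1; nonwoven → II.1.1; unbleached → II.1.1.3. Scheduled 17%. Dunmara agreement on II.1.2: II.1.1.3 not covered. → 17%.
Line B: linen → II.3; coated → II.3.2; printed → II.3.2.2. Scheduled 15%. Caledon agreement on II.3.2: CTH met → 22% available; preference 22% not lower than 15% → no reduction. → 15%.
Line C: viscose → II.2; knitted → II.2.2; unbleached → II.2.2.3. Scheduled 23%. Dunmara agreement on II.1.2: II.2.2.3 not covered. → 23%.
Line D: silk → II.4; coated → II.4.2; bleached → II.4.2.1. Scheduled 27%. Selvast agreement on II.3.1: II.4.2.1 not covered; anti-dumping (Selvast, II.4): +33%; total 27% + 33% = 60%. → 60%.
Sum: 17% + 15% + 23% + 60% = 115%.

115%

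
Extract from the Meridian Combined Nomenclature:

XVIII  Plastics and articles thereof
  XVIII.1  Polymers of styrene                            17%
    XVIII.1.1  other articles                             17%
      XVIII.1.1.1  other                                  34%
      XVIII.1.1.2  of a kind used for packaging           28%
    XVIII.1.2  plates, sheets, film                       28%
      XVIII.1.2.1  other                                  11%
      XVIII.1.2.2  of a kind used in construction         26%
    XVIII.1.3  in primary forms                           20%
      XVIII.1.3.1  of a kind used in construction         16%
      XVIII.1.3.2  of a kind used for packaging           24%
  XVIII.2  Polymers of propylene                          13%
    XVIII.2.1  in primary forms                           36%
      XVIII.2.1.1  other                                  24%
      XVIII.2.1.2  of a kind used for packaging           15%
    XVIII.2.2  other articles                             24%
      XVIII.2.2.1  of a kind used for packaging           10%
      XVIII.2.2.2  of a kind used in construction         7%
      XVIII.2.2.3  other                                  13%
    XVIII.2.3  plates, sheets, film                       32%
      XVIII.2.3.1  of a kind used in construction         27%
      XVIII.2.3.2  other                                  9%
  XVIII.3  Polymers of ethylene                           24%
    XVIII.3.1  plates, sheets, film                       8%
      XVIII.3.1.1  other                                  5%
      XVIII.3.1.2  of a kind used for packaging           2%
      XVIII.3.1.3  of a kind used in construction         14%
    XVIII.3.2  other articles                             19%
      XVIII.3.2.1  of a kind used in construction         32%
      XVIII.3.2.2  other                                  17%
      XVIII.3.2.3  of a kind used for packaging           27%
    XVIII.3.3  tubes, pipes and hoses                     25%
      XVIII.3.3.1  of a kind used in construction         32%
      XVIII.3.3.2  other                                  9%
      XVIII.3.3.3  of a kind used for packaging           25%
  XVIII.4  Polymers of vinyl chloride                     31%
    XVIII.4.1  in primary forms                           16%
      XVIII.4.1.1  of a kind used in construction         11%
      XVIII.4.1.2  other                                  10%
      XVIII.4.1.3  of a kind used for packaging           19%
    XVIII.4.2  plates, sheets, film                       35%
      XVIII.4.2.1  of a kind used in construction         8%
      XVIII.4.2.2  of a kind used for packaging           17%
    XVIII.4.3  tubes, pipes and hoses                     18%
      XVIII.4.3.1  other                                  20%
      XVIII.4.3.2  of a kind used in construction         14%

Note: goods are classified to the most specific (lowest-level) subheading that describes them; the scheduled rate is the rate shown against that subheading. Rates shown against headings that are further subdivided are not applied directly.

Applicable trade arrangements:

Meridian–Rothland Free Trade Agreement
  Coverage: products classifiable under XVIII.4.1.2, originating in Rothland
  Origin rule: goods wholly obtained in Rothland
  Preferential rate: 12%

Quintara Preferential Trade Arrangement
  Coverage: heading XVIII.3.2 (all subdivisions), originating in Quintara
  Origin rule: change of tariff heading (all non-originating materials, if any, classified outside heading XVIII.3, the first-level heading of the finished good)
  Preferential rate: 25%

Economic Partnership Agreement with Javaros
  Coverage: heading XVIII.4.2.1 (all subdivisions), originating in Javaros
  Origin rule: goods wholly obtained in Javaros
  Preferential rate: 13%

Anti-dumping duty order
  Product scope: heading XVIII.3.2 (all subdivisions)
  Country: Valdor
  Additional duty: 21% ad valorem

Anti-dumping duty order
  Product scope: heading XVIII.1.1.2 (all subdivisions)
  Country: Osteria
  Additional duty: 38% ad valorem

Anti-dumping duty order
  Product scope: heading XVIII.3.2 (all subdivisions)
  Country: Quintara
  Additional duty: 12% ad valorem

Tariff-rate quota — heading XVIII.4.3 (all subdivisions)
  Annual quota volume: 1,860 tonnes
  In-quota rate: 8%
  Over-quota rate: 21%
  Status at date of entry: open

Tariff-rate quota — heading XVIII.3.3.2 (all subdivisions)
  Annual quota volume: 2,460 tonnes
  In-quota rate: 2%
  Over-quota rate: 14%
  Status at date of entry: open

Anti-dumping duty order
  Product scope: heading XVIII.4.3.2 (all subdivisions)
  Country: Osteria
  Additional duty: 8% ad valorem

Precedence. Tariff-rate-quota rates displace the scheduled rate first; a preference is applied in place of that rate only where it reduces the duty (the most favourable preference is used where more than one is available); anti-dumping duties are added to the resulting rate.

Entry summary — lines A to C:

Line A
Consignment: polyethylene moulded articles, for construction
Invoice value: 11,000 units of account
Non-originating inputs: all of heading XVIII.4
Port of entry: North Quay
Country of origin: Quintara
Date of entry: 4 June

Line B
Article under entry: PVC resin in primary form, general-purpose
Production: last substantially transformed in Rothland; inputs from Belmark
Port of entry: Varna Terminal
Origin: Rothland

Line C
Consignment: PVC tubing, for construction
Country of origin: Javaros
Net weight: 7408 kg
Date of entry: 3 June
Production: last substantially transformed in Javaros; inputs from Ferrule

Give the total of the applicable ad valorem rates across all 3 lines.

Line A: polyethylene → XVIII.3; moulded articles → XVIII.3.2; for construction → XVIII.3.2.1. Scheduled 32%. Quintara agreement on XVIII.3.2: CTH met → 25% available; preferential 25%; anti-dumping (Quintara, XVIII.3.2): +12%; total 25% + 12% = 37%. → 37%.
Line B: PVC → XVIII.4; resin in primary form → XVIII.4.1; general-purpose → XVIII.4.1.2. Scheduled 10%. Rothland agreement on XVIII.4.1.2: not wholly obtained. → 10%.
Line C: PVC → XVIII.4; tubing → XVIII.4.3; for construction → XVIII.4.3.2. Scheduled 14%. quota on XVIII.4.3 open → in-quota 8%; Javaros agreement on XVIII.4.2.1: XVIII.4.3.2 not covered. → 8%.
Sum: 37% + 10% + 8% = 55%.

55%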